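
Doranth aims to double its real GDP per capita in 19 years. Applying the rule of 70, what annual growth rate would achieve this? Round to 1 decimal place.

70 / 19 ≈ 3.68, so about 3.7% a year.

approximately 3.7%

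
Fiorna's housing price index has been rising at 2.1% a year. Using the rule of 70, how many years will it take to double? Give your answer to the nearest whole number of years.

33 years

Doubling time ≈ 70 / 2.1 = 33.33 years.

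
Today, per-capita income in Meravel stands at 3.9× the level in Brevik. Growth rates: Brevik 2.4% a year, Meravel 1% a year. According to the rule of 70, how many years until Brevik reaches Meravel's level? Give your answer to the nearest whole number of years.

around 98 years

The growth-rate gap is 2.4% − 1% = 1.4 percentage points.
So the ratio between them halves every 70/1.4 ≈ 50.00 years.
A 3.9× gap takes log₂(3.9) ≈ 1.96 halvings to close: 1.96 × 50.00 ≈ 98 years.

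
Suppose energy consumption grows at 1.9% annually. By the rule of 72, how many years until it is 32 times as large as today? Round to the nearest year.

At 1.9% it doubles every 72/1.9 ≈ 37.89 years.
32× is 5 doublings, so 5 × 37.89 ≈ 189 years.

approximately 189 years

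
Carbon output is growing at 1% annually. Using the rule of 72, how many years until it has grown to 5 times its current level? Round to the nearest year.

Doubling time ≈ 72/1 = 72.00 years.
5× is log₂ 5 ≈ 2.32 doublings, so ≈ 2.32 × 72.00 = 167 years.

approximately 167 years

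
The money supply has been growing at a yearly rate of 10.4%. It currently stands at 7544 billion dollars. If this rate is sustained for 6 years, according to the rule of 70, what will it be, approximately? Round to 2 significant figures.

It doubles every 70/10.4 ≈ 6.73 years, so 6 years is 0.89 doublings.
2^0.89 ≈ 1.85; 7544 × 1.85 ≈ 14000 billion dollars.

about 14000 billion dollars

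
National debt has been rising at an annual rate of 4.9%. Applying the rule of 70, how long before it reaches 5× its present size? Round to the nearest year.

33 years

One doubling takes 70/4.9 = 14.29 years.
Reaching 5× takes log₂(5) ≈ 2.32 doublings.
2.32 × 14.29 ≈ 33 years.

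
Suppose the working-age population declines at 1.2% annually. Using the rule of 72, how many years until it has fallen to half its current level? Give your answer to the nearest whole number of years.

Halving time ≈ 72 / 1.2 = 60.00 → 60 years.

≈ 60 years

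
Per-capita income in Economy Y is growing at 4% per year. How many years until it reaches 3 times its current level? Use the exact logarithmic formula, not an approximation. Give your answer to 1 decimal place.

t = ln(3) / ln(1 + 0.04) = 1.0986 / 0.039221 ≈ 28.01.

28.0 years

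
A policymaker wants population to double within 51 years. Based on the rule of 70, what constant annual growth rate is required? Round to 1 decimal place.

70 / 51 ≈ 1.37, so about 1.4% a year.

about 1.4%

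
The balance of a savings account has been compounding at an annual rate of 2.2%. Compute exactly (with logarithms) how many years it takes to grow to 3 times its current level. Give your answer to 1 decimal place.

50.5 years

t = ln(3) / ln(1 + 0.022) = 1.0986 / 0.021761 ≈ 50.48.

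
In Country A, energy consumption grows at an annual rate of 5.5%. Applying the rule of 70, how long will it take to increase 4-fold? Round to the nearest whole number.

One doubling takes 70/5.5 = 12.73 years.
Getting to 4× needs 2 doublings: 2 × 12.73 ≈ 25 years.

around 25 years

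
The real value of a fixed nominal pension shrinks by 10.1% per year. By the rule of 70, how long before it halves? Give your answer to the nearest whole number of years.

around 7 years

Halving time ≈ 70 / 10.1 = 6.93 → 7 years.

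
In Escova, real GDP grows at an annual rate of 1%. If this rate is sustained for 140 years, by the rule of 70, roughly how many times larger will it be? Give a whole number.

Doubling time ≈ 70/1 = 70.00 years.
140/70.00 ≈ 2 doublings, so about 2^2 = 4×.

4 times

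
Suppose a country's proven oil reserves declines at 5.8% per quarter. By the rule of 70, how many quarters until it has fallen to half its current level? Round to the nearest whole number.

Falling at 5.8%, it halves about every 70/5.8 = 12.07 quarters.

about 12 quarters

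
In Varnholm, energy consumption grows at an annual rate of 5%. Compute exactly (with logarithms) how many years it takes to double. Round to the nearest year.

t = ln(2) / ln(1 + 0.05) = 0.6931 / 0.048790 ≈ 14.21.
≈ 14 years.

14 years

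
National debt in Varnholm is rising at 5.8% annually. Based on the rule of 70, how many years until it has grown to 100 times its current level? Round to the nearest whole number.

One doubling takes 70/5.8 = 12.07 years.
100× is log₂ 100 ≈ 6.64 doublings, so ≈ 6.64 × 12.07 = 80 years.

≈ 80 years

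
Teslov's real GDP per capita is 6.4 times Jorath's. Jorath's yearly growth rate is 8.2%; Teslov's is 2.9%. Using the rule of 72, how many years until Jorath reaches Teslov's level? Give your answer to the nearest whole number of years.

≈ 36 years

What matters is the difference: 5.3 pp.
Rule of 72 on the gap: the ratio halves every 72/5.3 ≈ 13.58 years.
A 6.4 times gap takes log₂(6.4) ≈ 2.68 halvings to close: 2.68 × 13.58 ≈ 36 years.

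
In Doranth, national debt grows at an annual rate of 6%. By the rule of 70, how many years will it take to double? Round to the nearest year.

12 years

At 6%, doubling takes about 70/6 = 11.67 years.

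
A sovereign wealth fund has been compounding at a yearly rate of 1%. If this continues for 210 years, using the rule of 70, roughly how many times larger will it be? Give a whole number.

≈ 8 times

Doubling time ≈ 70/1 = 70.00 years.
210/70.00 ≈ 3 doublings, so about 2^3 = 8×.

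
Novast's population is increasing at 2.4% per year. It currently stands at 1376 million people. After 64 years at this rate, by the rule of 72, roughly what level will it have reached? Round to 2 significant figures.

Doubling time ≈ 72/2.4 = 30.00 years.
64 years is 64/30.00 ≈ 2.13 doublings, a factor of 2^2.13 ≈ 4.38.
1376 × 4.38 ≈ 6000 million people.

6000 million people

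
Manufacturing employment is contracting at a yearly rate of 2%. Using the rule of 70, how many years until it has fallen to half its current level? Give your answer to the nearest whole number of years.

Falling at 2%, it halves about every 70/2 = 35.00 years.

roughly 35 years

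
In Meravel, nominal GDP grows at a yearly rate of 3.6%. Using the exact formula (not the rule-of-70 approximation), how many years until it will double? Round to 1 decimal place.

t = ln(2) / ln(1 + 0.036) = 0.6931 / 0.035367 ≈ 19.60.

19.6 years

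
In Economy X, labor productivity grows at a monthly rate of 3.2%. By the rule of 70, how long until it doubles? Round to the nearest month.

At 3.2%, doubling takes about 70/3.2 = 21.88 months.

roughly 22 months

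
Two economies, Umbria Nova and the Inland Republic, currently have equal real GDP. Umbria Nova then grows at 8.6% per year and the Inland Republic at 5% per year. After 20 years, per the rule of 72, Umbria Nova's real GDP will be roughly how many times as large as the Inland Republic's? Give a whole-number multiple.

≈ 2 times

Umbria Nova pulls ahead at 3.6 pp per year, so the ratio doubles every 72/3.6 ≈ 20.00 years.
In 20 years that's 1.00 doublings: 2^1.00 ≈ 2.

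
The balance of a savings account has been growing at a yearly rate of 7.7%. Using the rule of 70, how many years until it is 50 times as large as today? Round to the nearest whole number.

51 years

One doubling takes 70/7.7 = 9.09 years.
Reaching 50× takes log₂(50) ≈ 5.64 doublings.
5.64 × 9.09 ≈ 51 years.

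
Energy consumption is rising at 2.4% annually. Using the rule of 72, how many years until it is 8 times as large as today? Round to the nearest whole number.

One doubling takes 72/2.4 = 30.00 years.
Getting to 8× needs 3 doublings: 3 × 30.00 ≈ 90 years.

roughly 90 years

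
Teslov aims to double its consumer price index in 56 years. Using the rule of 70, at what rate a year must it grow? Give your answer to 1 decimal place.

≈ 1.3%

70 / 56 ≈ 1.25, so about 1.3% a year.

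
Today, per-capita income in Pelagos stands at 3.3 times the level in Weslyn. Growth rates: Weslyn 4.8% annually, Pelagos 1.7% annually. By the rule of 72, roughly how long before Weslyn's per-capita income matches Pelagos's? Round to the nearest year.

The growth-rate gap is 4.8% − 1.7% = 3.1 percentage points.
So the ratio between them halves every 72/3.1 ≈ 23.23 years.
A 3.3 times gap takes log₂(3.3) ≈ 1.72 halvings to close: 1.72 × 23.23 ≈ 40 years.

40 years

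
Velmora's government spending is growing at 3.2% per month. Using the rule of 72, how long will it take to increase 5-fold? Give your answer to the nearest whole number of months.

At 3.2% it doubles every 72/3.2 ≈ 22.50 months.
5× is log₂ 5 ≈ 2.32 doublings, so ≈ 2.32 × 22.50 = 52 months.

about 52 months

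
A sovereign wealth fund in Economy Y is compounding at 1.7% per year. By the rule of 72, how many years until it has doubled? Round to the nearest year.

roughly 42 years

Doubling time ≈ 72 / 1.7 = 42.35 years.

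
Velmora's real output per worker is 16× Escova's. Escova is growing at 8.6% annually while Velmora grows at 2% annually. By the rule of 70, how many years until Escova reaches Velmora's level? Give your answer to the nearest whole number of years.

The growth-rate gap is 8.6% − 2% = 6.6 percentage points.
So the ratio between them halves every 70/6.6 ≈ 10.61 years.
A 16× gap closes after 4 halvings: 4 × 10.61 ≈ 42 years.

roughly 42 years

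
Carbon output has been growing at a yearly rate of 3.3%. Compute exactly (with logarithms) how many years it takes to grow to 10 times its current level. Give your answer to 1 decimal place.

70.9 years

t = ln(10) / ln(1 + 0.033) = 2.3026 / 0.032467 ≈ 70.92.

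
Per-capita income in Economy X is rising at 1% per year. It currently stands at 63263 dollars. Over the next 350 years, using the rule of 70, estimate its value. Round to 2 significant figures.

about 2000000 dollars

Doubling time ≈ 70/1 = 70.00 years.
350 years is 350/70.00 ≈ 5.00 doublings, a factor of 2^5.00 ≈ 32.00.
63263 × 32.00 ≈ 2000000 dollars.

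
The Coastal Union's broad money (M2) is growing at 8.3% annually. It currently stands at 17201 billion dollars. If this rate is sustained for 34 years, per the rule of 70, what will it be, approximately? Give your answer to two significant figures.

280000 billion dollars

It doubles every 70/8.3 ≈ 8.43 years, so 34 years is 4.03 doublings.
2^4.03 ≈ 16.34; 17201 × 16.34 ≈ 280000 billion dollars.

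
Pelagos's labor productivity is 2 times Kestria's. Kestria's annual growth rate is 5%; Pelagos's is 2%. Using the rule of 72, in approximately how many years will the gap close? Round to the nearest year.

The growth-rate gap is 5% − 2% = 3 percentage points.
So the ratio between them halves every 72/3 ≈ 24.00 years.
A 2 times gap closes after 1 halving: 1 × 24.00 ≈ 24 years.

24 years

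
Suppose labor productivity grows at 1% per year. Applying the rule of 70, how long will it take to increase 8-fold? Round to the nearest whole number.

One doubling takes 70/1 = 70.00 years.
8× is 3 doublings, so 3 × 70.00 ≈ 210 years.

about 210 years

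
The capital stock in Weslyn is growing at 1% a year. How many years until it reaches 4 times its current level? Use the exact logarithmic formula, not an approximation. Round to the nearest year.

t = ln(4) / ln(1 + 0.01) = 1.3863 / 0.009950 ≈ 139.33.
≈ 139 years.

139 years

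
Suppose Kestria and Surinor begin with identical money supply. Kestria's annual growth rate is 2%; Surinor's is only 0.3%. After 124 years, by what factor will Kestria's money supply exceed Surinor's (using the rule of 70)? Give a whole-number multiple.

≈ 8 times

Rate gap = 2% − 0.3% = 1.7 points.
The ratio doubles every 70/1.7 ≈ 41.18 years.
124/41.18 ≈ 3.01 doublings → ratio ≈ 2^3.01 ≈ 8.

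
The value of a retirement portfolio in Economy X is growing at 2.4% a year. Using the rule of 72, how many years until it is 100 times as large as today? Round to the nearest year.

Doubling time ≈ 72/2.4 = 30.00 years.
100× is log₂ 100 ≈ 6.64 doublings, so ≈ 6.64 × 30.00 = 199 years.

around 199 years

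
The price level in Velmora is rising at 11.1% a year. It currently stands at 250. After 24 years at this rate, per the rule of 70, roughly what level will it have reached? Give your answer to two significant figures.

It doubles every 70/11.1 ≈ 6.31 years, so 24 years is 3.80 doublings.
2^3.80 ≈ 13.93; 250 × 13.93 ≈ 3500.

approximately 3500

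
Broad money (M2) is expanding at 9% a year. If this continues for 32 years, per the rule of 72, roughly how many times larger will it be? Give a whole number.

16 times

At 9% one doubling takes ≈ 8.00 years; 32 years is 4 of them, so ×16.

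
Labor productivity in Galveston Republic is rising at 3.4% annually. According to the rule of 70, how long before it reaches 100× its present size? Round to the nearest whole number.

At 3.4% it doubles every 70/3.4 ≈ 20.59 years.
Reaching 100× takes log₂(100) ≈ 6.64 doublings.
6.64 × 20.59 ≈ 137 years.

about 137 years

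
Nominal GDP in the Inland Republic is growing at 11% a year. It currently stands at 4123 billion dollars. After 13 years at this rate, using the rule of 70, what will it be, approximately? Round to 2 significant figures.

around 17000 billion dollars

Doubling time ≈ 70/11 = 6.36 years.
13 years is 13/6.36 ≈ 2.04 doublings, a factor of 2^2.04 ≈ 4.11.
4123 × 4.11 ≈ 17000 billion dollars.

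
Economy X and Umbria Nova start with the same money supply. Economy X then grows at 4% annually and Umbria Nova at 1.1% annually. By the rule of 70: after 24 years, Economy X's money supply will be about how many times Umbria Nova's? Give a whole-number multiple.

roughly 2 times

Economy X pulls ahead at 2.9 pp per year, so the ratio doubles every 70/2.9 ≈ 24.14 years.
In 24 years that's 0.99 doublings: 2^0.99 ≈ 2.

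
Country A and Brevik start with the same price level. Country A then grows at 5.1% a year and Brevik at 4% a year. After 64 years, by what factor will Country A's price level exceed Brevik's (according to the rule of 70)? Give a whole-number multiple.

Country A pulls ahead at 1.1 pp per year, so the ratio doubles every 70/1.1 ≈ 63.64 years.
In 64 years that's 1.01 doublings: 2^1.01 ≈ 2.

2 times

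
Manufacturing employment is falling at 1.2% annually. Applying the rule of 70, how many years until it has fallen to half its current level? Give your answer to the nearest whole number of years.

Halving time ≈ 70 / 1.2 = 58.33 → 58 years.

approximately 58 years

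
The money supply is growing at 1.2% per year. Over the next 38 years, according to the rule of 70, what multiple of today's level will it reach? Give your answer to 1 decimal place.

Doubles every ≈ 58.33 years (70/1.2).
38 years is 0.65 doublings; 2^0.65 ≈ 1.6×.

approximately 1.6 times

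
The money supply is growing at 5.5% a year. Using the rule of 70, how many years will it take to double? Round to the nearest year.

approximately 13 years

Doubling time ≈ 70 / 5.5 = 12.73 years.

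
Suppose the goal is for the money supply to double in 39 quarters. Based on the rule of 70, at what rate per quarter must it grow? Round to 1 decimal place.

≈ 1.8%

70 / 39 ≈ 1.79, so about 1.8% per quarter.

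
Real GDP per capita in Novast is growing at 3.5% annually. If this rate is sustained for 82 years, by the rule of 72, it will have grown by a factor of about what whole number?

Doubling time ≈ 72/3.5 = 20.57 years.
82/20.57 ≈ 4 doublings, so about 2^4 = 16×.

about 16 times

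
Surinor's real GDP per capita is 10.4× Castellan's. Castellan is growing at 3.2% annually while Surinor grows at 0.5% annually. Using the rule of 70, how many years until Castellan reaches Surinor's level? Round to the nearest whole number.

roughly 88 years

What matters is the difference: 2.7 pp.
Rule of 70 on the gap: the ratio halves every 70/2.7 ≈ 25.93 years.
A 10.4× gap takes log₂(10.4) ≈ 3.38 halvings to close: 3.38 × 25.93 ≈ 88 years.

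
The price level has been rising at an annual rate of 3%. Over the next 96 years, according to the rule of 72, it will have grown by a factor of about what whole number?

At 3% one doubling takes ≈ 24.00 years; 96 years is 4 of them, so ×16.

≈ 16 times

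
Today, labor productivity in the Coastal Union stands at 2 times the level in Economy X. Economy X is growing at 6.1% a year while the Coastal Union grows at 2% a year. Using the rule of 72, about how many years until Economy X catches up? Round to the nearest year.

≈ 18 years

Economy X gains on the Coastal Union at 6.1% − 2% = 4.1 points a year.
At that relative rate the gap halves every 72/4.1 ≈ 17.56 years.
A 2 times gap closes after 1 halving: 1 × 17.56 ≈ 18 years.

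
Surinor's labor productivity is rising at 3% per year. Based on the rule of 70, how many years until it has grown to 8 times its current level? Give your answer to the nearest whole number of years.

One doubling takes 70/3 = 23.33 years.
8× is 3 doublings, so 3 × 23.33 ≈ 70 years.

70 years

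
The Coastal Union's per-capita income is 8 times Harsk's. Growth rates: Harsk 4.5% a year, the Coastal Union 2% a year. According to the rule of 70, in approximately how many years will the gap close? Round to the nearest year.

What matters is the difference: 2.5 pp.
Rule of 70 on the gap: the ratio halves every 70/2.5 ≈ 28.00 years.
An 8 times gap closes after 3 halvings: 3 × 28.00 ≈ 84 years.

around 84 years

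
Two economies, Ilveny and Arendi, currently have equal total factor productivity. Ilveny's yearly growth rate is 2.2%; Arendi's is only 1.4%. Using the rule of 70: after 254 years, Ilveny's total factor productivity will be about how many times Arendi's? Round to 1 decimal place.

Rate gap = 2.2% − 1.4% = 0.8 points.
The ratio doubles every 70/0.8 ≈ 87.50 years.
254/87.50 ≈ 2.90 doublings → ratio ≈ 2^2.90 ≈ 7.5.

about 7.5 times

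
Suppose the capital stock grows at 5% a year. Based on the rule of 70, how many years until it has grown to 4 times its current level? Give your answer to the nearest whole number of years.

roughly 28 years

One doubling takes 70/5 = 14.00 years.
4× is 2 doublings, so 2 × 14.00 ≈ 28 years.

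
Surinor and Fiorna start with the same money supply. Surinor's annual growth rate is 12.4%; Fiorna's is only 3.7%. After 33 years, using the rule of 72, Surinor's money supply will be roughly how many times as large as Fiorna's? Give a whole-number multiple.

Rate gap = 12.4% − 3.7% = 8.7 points.
The ratio doubles every 72/8.7 ≈ 8.28 years.
33/8.28 ≈ 3.99 doublings → ratio ≈ 2^3.99 ≈ 16.

roughly 16 times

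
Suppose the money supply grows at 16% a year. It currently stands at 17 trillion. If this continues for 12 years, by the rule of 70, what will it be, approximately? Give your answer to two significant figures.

about 110 trillion

Doubling time ≈ 70/16 = 4.38 years.
12 years is 12/4.38 ≈ 2.74 doublings, a factor of 2^2.74 ≈ 6.68.
17 × 6.68 ≈ 110 trillion.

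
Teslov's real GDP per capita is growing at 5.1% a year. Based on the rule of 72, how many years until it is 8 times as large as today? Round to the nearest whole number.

One doubling takes 72/5.1 = 14.12 years.
Getting to 8× needs 3 doublings: 3 × 14.12 ≈ 42 years.

approximately 42 years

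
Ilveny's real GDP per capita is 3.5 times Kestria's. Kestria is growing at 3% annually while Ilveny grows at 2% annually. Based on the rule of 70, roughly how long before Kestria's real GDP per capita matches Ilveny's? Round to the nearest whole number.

around 127 years

What matters is the difference: 1 pp.
Rule of 70 on the gap: the ratio halves every 70/1 ≈ 70.00 years.
A 3.5 times gap takes log₂(3.5) ≈ 1.81 halvings to close: 1.81 × 70.00 ≈ 127 years.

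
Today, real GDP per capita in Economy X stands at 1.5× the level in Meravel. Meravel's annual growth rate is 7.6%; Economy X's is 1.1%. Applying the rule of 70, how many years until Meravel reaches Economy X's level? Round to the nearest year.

approximately 6 years

The growth-rate gap is 7.6% − 1.1% = 6.5 percentage points.
So the ratio between them halves every 70/6.5 ≈ 10.77 years.
A 1.5× gap takes log₂(1.5) ≈ 0.58 halvings to close: 0.58 × 10.77 ≈ 6 years.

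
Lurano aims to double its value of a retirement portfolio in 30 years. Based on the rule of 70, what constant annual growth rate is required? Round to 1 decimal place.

roughly 2.3%

70 / 30 ≈ 2.33, so about 2.3% annually.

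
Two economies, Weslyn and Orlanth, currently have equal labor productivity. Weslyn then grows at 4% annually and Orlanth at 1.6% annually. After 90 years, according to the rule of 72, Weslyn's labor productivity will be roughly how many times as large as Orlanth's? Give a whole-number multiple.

around 8 times

Only the 2.4-point difference matters.
72/2.4 ≈ 30.00 years per doubling of the ratio; 90 years gives 3.00 doublings, so ≈ 8×.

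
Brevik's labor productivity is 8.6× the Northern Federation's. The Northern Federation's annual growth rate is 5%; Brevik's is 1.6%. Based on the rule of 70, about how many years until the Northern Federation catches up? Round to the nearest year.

about 64 years

The growth-rate gap is 5% − 1.6% = 3.4 percentage points.
So the ratio between them halves every 70/3.4 ≈ 20.59 years.
An 8.6× gap takes log₂(8.6) ≈ 3.10 halvings to close: 3.10 × 20.59 ≈ 64 years.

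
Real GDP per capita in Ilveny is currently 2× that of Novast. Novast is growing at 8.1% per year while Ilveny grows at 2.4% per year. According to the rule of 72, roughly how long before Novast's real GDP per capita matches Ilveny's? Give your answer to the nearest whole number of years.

The growth-rate gap is 8.1% − 2.4% = 5.7 percentage points.
So the ratio between them halves every 72/5.7 ≈ 12.63 years.
A 2× gap closes after 1 halving: 1 × 12.63 ≈ 13 years.

approximately 13 years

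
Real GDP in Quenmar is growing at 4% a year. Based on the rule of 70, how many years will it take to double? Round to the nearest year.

Doubling time ≈ 70 / 4 = 17.50 years.

≈ 18 years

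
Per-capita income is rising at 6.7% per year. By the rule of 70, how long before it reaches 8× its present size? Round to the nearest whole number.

One doubling takes 70/6.7 = 10.45 years.
Getting to 8× needs 3 doublings: 3 × 10.45 ≈ 31 years.

about 31 years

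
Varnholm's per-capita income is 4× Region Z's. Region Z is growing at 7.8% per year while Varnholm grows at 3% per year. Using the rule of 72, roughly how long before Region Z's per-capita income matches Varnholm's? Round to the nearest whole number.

The growth-rate gap is 7.8% − 3% = 4.8 percentage points.
So the ratio between them halves every 72/4.8 ≈ 15.00 years.
A 4× gap closes after 2 halvings: 2 × 15.00 ≈ 30 years.

≈ 30 years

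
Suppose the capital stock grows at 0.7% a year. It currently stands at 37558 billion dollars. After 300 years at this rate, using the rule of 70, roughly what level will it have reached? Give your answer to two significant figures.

It doubles every 70/0.7 ≈ 100.00 years, so 300 years is 3.00 doublings.
2^3.00 ≈ 8.00; 37558 × 8.00 ≈ 300000 billion dollars.

around 300000 billion dollars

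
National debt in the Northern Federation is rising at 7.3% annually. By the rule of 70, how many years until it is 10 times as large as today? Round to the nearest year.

One doubling takes 70/7.3 = 9.59 years.
Reaching 10× takes log₂(10) ≈ 3.32 doublings.
3.32 × 9.59 ≈ 32 years.

32 years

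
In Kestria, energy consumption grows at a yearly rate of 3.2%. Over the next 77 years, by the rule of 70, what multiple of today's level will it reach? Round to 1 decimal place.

about 11.5 times

Doubles every ≈ 21.88 years (70/3.2).
77 years is 3.52 doublings; 2^3.52 ≈ 11.5×.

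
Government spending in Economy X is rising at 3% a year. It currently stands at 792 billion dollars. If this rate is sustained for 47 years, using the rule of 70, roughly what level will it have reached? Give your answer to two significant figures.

It doubles every 70/3 ≈ 23.33 years, so 47 years is 2.01 doublings.
2^2.01 ≈ 4.03; 792 × 4.03 ≈ 3200 billion dollars.

roughly 3200 billion dollars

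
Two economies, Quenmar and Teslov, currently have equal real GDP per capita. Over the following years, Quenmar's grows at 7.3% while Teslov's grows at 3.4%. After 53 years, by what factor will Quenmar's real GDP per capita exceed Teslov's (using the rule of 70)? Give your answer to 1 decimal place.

Quenmar pulls ahead at 3.9 pp per year, so the ratio doubles every 70/3.9 ≈ 17.95 years.
In 53 years that's 2.95 doublings: 2^2.95 ≈ 7.7.

roughly 7.7 times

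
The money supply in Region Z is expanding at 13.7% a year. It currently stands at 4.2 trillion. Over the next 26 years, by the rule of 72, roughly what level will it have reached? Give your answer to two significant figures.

approximately 130 trillion

It doubles every 72/13.7 ≈ 5.26 years, so 26 years is 4.94 doublings.
2^4.94 ≈ 30.70; 4.2 × 30.70 ≈ 130 trillion.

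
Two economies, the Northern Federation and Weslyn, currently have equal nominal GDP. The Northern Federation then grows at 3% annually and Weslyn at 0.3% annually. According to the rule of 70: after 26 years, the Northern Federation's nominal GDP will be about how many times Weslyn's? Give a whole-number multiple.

roughly 2 times

Only the 2.7-point difference matters.
70/2.7 ≈ 25.93 years per doubling of the ratio; 26 years gives 1.00 doublings, so ≈ 2×.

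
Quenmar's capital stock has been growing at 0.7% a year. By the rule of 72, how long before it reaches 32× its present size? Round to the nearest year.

around 514 years

At 0.7% it doubles every 72/0.7 ≈ 102.86 years.
32 = 2^5, so 5 doublings → 514 years.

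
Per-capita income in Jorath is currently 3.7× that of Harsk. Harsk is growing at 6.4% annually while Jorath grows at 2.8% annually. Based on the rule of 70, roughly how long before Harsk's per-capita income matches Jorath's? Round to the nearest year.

The growth-rate gap is 6.4% − 2.8% = 3.6 percentage points.
So the ratio between them halves every 70/3.6 ≈ 19.44 years.
A 3.7× gap takes log₂(3.7) ≈ 1.89 halvings to close: 1.89 × 19.44 ≈ 37 years.

37 years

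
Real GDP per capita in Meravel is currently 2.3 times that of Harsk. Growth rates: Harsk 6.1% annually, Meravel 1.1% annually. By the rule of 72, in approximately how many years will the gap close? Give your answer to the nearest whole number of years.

Harsk gains on Meravel at 6.1% − 1.1% = 5 points a year.
At that relative rate the gap halves every 72/5 ≈ 14.40 years.
A 2.3 times gap takes log₂(2.3) ≈ 1.20 halvings to close: 1.20 × 14.40 ≈ 17 years.

roughly 17 years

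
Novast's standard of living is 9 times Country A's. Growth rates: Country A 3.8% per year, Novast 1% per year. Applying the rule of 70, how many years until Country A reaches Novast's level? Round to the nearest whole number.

around 79 years

What matters is the difference: 2.8 pp.
Rule of 70 on the gap: the ratio halves every 70/2.8 ≈ 25.00 years.
A 9 times gap takes log₂(9) ≈ 3.17 halvings to close: 3.17 × 25.00 ≈ 79 years.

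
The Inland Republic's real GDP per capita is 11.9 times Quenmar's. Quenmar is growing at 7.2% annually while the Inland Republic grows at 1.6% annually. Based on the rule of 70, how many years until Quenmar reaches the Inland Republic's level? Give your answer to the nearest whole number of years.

What matters is the difference: 5.6 pp.
Rule of 70 on the gap: the ratio halves every 70/5.6 ≈ 12.50 years.
An 11.9 times gap takes log₂(11.9) ≈ 3.57 halvings to close: 3.57 × 12.50 ≈ 45 years.

approximately 45 years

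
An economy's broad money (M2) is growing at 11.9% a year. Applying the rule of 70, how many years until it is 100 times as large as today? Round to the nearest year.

around 39 years

At 11.9% it doubles every 70/11.9 ≈ 5.88 years.
Reaching 100× takes log₂(100) ≈ 6.64 doublings.
6.64 × 5.88 ≈ 39 years.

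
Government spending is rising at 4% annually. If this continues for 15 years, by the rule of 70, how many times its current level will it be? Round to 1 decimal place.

around 1.8 times

Doubling time ≈ 70/4 = 17.50 years.
15 years / 17.50 ≈ 0.86 doublings → factor 2^0.86 ≈ 1.8.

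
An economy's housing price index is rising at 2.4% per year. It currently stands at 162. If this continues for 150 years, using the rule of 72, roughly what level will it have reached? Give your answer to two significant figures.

Doubling time ≈ 72/2.4 = 30.00 years.
150 years is 150/30.00 ≈ 5.00 doublings, a factor of 2^5.00 ≈ 32.00.
162 × 32.00 ≈ 5200.

around 5200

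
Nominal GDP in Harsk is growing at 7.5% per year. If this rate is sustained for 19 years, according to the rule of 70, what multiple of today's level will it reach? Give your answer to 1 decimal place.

Doubling time ≈ 70/7.5 = 9.33 years.
19 years / 9.33 ≈ 2.04 doublings → factor 2^2.04 ≈ 4.1.

around 4.1 times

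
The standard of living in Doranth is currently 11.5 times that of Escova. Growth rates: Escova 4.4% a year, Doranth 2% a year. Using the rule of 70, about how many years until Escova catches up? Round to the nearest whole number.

Escova gains on Doranth at 4.4% − 2% = 2.4 points a year.
At that relative rate the gap halves every 70/2.4 ≈ 29.17 years.
An 11.5 times gap takes log₂(11.5) ≈ 3.52 halvings to close: 3.52 × 29.17 ≈ 103 years.

about 103 years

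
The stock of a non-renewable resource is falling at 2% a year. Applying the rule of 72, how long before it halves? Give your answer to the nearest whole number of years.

around 36 years

The rule works in reverse for decay: 72/2 ≈ 36.00 years to halve.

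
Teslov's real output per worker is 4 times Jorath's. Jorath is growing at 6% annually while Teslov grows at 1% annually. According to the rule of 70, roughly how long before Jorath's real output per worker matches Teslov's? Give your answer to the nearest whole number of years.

Jorath gains on Teslov at 6% − 1% = 5 points a year.
At that relative rate the gap halves every 70/5 ≈ 14.00 years.
A 4 times gap closes after 2 halvings: 2 × 14.00 ≈ 28 years.

28 years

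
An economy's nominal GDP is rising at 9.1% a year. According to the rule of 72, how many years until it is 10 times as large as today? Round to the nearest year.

approximately 26 years

At 9.1% it doubles every 72/9.1 ≈ 7.91 years.
Reaching 10× takes log₂(10) ≈ 3.32 doublings.
3.32 × 7.91 ≈ 26 years.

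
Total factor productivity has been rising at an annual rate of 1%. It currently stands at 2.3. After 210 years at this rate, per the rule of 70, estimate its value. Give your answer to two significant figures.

approximately 18

Doubling time ≈ 70/1 = 70.00 years.
210 years is 210/70.00 ≈ 3.00 doublings, a factor of 2^3.00 ≈ 8.00.
2.3 × 8.00 ≈ 18.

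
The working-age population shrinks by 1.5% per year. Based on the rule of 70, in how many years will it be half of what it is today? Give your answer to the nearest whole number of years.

approximately 47 years

Halving time ≈ 70 / 1.5 = 46.67 → 47 years.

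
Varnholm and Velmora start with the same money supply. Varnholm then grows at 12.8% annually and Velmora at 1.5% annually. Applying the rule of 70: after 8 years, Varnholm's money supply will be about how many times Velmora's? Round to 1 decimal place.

Only the 11.3-point difference matters.
70/11.3 ≈ 6.19 years per doubling of the ratio; 8 years gives 1.29 doublings, so ≈ 2.4×.

approximately 2.4 times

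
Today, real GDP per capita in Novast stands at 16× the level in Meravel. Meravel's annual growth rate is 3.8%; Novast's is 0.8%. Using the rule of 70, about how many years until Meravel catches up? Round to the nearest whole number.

The growth-rate gap is 3.8% − 0.8% = 3 percentage points.
So the ratio between them halves every 70/3 ≈ 23.33 years.
A 16× gap closes after 4 halvings: 4 × 23.33 ≈ 93 years.

approximately 93 years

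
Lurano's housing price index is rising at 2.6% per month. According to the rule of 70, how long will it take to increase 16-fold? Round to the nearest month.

One doubling takes 70/2.6 = 26.92 months.
Getting to 16× needs 4 doublings: 4 × 26.92 ≈ 108 months.

around 108 months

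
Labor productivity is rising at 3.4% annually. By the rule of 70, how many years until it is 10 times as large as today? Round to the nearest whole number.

Doubling time ≈ 70/3.4 = 20.59 years.
Reaching 10× takes log₂(10) ≈ 3.32 doublings.
3.32 × 20.59 ≈ 68 years.

around 68 years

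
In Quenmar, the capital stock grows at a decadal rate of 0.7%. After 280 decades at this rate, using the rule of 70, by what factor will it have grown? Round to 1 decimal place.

7.0 times

Doubling time ≈ 70/0.7 = 100.00 decades.
280 decades / 100.00 ≈ 2.80 doublings → factor 2^2.80 ≈ 7.0.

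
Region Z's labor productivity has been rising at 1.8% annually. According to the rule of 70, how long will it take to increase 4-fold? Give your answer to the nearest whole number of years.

At 1.8% it doubles every 70/1.8 ≈ 38.89 years.
4× is 2 doublings, so 2 × 38.89 ≈ 78 years.

around 78 years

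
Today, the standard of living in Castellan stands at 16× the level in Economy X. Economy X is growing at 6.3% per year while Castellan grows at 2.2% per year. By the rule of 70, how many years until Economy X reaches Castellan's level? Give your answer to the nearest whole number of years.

What matters is the difference: 4.1 pp.
Rule of 70 on the gap: the ratio halves every 70/4.1 ≈ 17.07 years.
A 16× gap closes after 4 halvings: 4 × 17.07 ≈ 68 years.

approximately 68 years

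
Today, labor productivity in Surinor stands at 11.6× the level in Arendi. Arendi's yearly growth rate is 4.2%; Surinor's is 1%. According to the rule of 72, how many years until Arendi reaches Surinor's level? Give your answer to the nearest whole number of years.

Arendi gains on Surinor at 4.2% − 1% = 3.2 points a year.
At that relative rate the gap halves every 72/3.2 ≈ 22.50 years.
An 11.6× gap takes log₂(11.6) ≈ 3.54 halvings to close: 3.54 × 22.50 ≈ 80 years.

around 80 years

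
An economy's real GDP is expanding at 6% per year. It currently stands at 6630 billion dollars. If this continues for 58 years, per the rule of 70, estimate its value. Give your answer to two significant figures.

210000 billion dollars

It doubles every 70/6 ≈ 11.67 years, so 58 years is 4.97 doublings.
2^4.97 ≈ 31.34; 6630 × 31.34 ≈ 210000 billion dollars.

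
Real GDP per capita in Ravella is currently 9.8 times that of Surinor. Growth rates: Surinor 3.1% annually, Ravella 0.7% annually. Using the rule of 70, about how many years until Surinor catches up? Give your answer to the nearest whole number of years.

The growth-rate gap is 3.1% − 0.7% = 2.4 percentage points.
So the ratio between them halves every 70/2.4 ≈ 29.17 years.
A 9.8 times gap takes log₂(9.8) ≈ 3.29 halvings to close: 3.29 × 29.17 ≈ 96 years.

roughly 96 years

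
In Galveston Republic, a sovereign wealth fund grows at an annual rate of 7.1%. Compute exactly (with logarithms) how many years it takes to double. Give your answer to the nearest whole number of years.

10 years

t = ln(2) / ln(1 + 0.071) = 0.6931 / 0.068593 ≈ 10.10.
≈ 10 years.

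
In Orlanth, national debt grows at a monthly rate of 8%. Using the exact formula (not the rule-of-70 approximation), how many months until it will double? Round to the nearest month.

t = ln(2) / ln(1 + 0.08) = 0.6931 / 0.076961 ≈ 9.01.
≈ 9 months.

9 months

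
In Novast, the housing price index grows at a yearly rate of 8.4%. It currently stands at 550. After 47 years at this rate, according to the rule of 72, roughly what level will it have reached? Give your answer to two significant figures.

about 25000

It doubles every 72/8.4 ≈ 8.57 years, so 47 years is 5.48 doublings.
2^5.48 ≈ 44.63; 550 × 44.63 ≈ 25000.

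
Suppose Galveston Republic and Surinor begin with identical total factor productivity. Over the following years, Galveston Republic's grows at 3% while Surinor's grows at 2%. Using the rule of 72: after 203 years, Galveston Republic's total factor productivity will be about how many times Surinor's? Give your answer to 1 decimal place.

Only the 1-point difference matters.
72/1 ≈ 72.00 years per doubling of the ratio; 203 years gives 2.82 doublings, so ≈ 7.1×.

≈ 7.1 times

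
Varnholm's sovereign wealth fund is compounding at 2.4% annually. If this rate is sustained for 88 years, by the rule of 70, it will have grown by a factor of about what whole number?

Doubling time ≈ 70/2.4 = 29.17 years.
88/29.17 ≈ 3 doublings, so about 2^3 = 8×.

8 times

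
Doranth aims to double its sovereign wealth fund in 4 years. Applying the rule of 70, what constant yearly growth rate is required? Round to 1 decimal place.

around 17.5%

70 / 4 ≈ 17.50, so about 17.5% per year.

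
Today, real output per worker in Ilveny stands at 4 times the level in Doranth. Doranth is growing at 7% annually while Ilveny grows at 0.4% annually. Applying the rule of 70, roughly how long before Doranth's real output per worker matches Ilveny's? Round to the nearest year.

approximately 21 years

What matters is the difference: 6.6 pp.
Rule of 70 on the gap: the ratio halves every 70/6.6 ≈ 10.61 years.
A 4 times gap closes after 2 halvings: 2 × 10.61 ≈ 21 years.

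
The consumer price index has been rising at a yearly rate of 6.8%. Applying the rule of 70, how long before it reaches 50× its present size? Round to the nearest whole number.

Doubling time ≈ 70/6.8 = 10.29 years.
50× is log₂ 50 ≈ 5.64 doublings, so ≈ 5.64 × 10.29 = 58 years.

approximately 58 years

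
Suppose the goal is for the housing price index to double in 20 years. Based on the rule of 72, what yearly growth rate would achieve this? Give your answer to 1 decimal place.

72 / 20 ≈ 3.60, so about 3.6% per year.

around 3.6%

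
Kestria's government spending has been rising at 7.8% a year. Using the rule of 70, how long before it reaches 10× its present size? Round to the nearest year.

One doubling takes 70/7.8 = 8.97 years.
10× is log₂ 10 ≈ 3.32 doublings, so ≈ 3.32 × 8.97 = 30 years.

roughly 30 years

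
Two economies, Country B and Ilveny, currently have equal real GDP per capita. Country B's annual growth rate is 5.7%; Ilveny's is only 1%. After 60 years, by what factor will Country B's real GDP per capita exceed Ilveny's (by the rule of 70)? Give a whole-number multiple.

Only the 4.7-point difference matters.
70/4.7 ≈ 14.89 years per doubling of the ratio; 60 years gives 4.03 doublings, so ≈ 16×.

about 16 times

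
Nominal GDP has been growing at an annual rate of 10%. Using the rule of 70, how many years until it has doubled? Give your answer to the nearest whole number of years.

At 10%, doubling takes about 70/10 = 7.00 years.

roughly 7 years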